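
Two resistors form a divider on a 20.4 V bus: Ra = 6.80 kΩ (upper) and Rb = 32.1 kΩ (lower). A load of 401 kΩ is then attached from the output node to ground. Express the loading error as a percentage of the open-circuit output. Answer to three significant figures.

1.38 %

The divider's output (Thévenin) resistance is Ra‖Rb = 5.611 kΩ.
Fractional drop under load = R_th/(R_th + R_L) = 5.611 / (5.611 + 401) = 0.01380.
So the output falls by 1.38 %.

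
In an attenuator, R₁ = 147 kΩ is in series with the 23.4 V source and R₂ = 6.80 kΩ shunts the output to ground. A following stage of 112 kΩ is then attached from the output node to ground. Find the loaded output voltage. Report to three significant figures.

The load sits in parallel with R₂: R₂‖R_L = (6.80 × 112) / (6.80 + 112) = 6.411 kΩ.
V_out = 23.4 × 6.411 / (147 + 6.411) = 23.4 × 6.411/153.4 = 0.978 V.

V_out ≈ 0.978 V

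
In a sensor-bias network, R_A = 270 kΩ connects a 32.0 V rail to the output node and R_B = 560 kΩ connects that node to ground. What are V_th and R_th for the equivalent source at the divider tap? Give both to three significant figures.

V_th is the open-circuit tap voltage: 32.0 × 560/(270 + 560) = 21.6 V.
With the supply zeroed, R_A and R_B appear in parallel from the tap: R_th = R_A‖R_B = (270 × 560)/830.0 = 182 kΩ.

V_th = 21.6 V, R_th = 182 kΩ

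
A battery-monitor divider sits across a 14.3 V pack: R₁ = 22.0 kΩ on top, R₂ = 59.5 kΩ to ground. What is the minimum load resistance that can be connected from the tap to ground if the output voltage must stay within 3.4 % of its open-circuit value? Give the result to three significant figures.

Output resistance R_th = R₁‖R₂ = (22.0 × 59.5)/81.50 = 16.06 kΩ.
The fractional drop is R_th/(R_th + R_L); requiring this ≤ 0.0340 gives R_L ≥ R_th(1/0.0340 − 1) = 16.06 × 28.41 = 456 kΩ.

R_L(min) ≈ 456 kΩ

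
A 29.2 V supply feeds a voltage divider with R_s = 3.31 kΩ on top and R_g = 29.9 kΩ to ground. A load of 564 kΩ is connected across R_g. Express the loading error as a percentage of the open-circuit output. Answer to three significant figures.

The divider's output (Thévenin) resistance is R_s‖R_g = 2.980 kΩ.
Fractional drop under load = R_th/(R_th + R_L) = 2.980 / (2.980 + 564) = 0.005256.
So the output falls by 0.526 %.

0.526 %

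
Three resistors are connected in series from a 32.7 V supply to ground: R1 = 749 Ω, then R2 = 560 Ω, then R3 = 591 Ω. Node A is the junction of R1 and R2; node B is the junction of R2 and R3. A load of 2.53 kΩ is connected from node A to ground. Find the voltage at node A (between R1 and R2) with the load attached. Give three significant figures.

V ≈ 16.8 V

Below node A the series string R2+R3 = 1151 Ω sits in parallel with the 2530 Ω load: 791.1 Ω.
V_A = 32.7 × 791.1/(749 + 791.1) = 16.8 V.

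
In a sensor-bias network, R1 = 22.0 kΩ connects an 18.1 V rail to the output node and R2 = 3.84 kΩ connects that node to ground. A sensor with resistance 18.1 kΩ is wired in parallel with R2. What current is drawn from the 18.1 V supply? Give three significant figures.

I ≈ 0.719 mA

R2‖R_L = 3.168 kΩ, so the source sees R1 + R2‖R_L = 25.17 kΩ.
I = 18.1 V / 25.17 kΩ = 0.719 mA.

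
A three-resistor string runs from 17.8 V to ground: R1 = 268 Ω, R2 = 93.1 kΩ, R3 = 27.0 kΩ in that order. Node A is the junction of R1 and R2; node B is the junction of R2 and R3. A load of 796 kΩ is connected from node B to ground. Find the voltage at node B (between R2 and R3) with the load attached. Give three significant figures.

V ≈ 3.89 V

At node B, R3 is in parallel with the load: R3‖R_L = 26110 Ω.
Below node A the resistance is R2 + (R3‖R_L) = 119200 Ω, so V_A = 17.8 × 119200/119500 = 17.76 V.
Then V_B = V_A × (R3‖R_L)/(R2 + R3‖R_L) = 17.76 × 26110/119200 = 3.89 V.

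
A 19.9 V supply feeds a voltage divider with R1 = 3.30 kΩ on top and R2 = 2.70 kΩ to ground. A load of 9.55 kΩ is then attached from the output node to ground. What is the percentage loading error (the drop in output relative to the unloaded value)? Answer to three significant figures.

13.5 %

The divider's output (Thévenin) resistance is R1‖R2 = 1.485 kΩ.
Fractional drop under load = R_th/(R_th + R_L) = 1.485 / (1.485 + 9.55) = 0.1346.
So the output falls by 13.5 %.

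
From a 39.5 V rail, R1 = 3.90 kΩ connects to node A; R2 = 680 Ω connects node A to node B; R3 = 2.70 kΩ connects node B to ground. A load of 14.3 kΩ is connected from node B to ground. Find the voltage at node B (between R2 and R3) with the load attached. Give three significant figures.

V ≈ 13.1 V

At node B, R3 is in parallel with the load: R3‖R_L = 2271 Ω.
Below node A the resistance is R2 + (R3‖R_L) = 2951 Ω, so V_A = 39.5 × 2951/6851 = 17.01 V.
Then V_B = V_A × (R3‖R_L)/(R2 + R3‖R_L) = 17.01 × 2271/2951 = 13.1 V.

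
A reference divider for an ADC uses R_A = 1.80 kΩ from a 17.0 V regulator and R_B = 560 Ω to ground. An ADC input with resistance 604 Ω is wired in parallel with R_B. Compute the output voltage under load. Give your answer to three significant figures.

V_out ≈ 2.36 V

The load sits in parallel with R_B: R_B‖R_L = (560 × 604) / (560 + 604) = 290.6 Ω.
V_out = 17.0 × 290.6 / (1800 + 290.6) = 17.0 × 290.6/2091 = 2.36 V.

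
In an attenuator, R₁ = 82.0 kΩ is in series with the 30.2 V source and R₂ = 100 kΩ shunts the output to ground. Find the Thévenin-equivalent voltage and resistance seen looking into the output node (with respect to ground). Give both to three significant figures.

V_th = 16.6 V, R_th = 45.1 kΩ

V_th is the open-circuit tap voltage: 30.2 × 100/(82.0 + 100) = 16.6 V.
With the supply zeroed, R₁ and R₂ appear in parallel from the tap: R_th = R₁‖R₂ = (82.0 × 100)/182.0 = 45.1 kΩ.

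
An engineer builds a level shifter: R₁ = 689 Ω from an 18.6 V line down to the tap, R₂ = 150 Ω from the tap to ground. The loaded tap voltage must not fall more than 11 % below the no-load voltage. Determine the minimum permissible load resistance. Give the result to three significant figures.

Output resistance R_th = R₁‖R₂ = (689 × 150)/839.0 = 123.2 Ω.
The fractional drop is R_th/(R_th + R_L); requiring this ≤ 0.110 gives R_L ≥ R_th(1/0.110 − 1) = 123.2 × 8.091 = 997 Ω.

R_L(min) ≈ 997 Ω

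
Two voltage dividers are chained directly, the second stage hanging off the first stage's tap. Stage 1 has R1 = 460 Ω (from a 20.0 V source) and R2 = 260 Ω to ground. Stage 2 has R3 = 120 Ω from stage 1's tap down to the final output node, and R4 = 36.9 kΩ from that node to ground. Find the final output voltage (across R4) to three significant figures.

V_out ≈ 7.17 V

Stage 2 presents R3+R4 = 37020 Ω as a load on stage 1's tap.
Stage 1's lower leg becomes R2‖(R3+R4) = 258.2 Ω, so V_mid = 20.0 × 258.2/718.2 = 7.190 V.
Stage 2 is itself unloaded: V_out = V_mid × R4/(R3+R4) = 7.190 × 36900/37020 = 7.17 V.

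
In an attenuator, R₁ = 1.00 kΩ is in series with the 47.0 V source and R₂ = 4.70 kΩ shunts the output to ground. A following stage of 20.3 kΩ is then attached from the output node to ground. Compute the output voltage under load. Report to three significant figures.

The load sits in parallel with R₂: R₂‖R_L = (4.70 × 20.3) / (4.70 + 20.3) = 3.816 kΩ.
V_out = 47.0 × 3.816 / (1.00 + 3.816) = 47.0 × 3.816/4.816 = 37.2 V.
(Unloaded it would have been 38.8 V.)

V_out ≈ 37.2 V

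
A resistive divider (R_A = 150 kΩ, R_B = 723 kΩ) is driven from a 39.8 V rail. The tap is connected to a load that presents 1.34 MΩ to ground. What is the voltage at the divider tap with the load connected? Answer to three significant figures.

V_out ≈ 30.2 V

The load sits in parallel with R_B: R_B‖R_L = (723 × 1340) / (723 + 1340) = 469.6 kΩ.
V_out = 39.8 × 469.6 / (150 + 469.6) = 39.8 × 469.6/619.6 = 30.2 V.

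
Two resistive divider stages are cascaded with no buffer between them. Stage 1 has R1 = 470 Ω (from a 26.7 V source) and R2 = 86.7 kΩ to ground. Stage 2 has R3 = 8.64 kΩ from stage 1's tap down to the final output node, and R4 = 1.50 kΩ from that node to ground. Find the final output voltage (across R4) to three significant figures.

Stage 2 presents R3+R4 = 10140 Ω as a load on stage 1's tap.
Stage 1's lower leg becomes R2‖(R3+R4) = 9078 Ω, so V_mid = 26.7 × 9078/9548 = 25.39 V.
Stage 2 is itself unloaded: V_out = V_mid × R4/(R3+R4) = 25.39 × 1500/10140 = 3.76 V.

V_out ≈ 3.76 V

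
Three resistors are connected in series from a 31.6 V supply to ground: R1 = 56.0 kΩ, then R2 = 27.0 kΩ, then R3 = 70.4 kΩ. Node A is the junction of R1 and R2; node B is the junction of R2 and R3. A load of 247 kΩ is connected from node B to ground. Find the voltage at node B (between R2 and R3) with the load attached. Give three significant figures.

At node B, R3 is in parallel with the load: R3‖R_L = 54.79 kΩ.
Below node A the resistance is R2 + (R3‖R_L) = 81.79 kΩ, so V_A = 31.6 × 81.79/137.8 = 18.76 V.
Then V_B = V_A × (R3‖R_L)/(R2 + R3‖R_L) = 18.76 × 54.79/81.79 = 12.6 V.

V ≈ 12.6 V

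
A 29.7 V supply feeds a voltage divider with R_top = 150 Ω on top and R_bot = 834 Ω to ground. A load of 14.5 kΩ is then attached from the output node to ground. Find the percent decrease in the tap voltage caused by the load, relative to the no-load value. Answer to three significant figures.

0.869 %

The divider's output (Thévenin) resistance is R_top‖R_bot = 127.1 Ω.
Fractional drop under load = R_th/(R_th + R_L) = 127.1 / (127.1 + 14500) = 0.008692.
So the output falls by 0.869 %.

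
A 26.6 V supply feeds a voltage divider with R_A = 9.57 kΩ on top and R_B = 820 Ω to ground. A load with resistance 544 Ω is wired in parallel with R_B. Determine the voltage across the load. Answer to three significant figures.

The load sits in parallel with R_B: R_B‖R_L = (820 × 544) / (820 + 544) = 327.0 Ω.
V_out = 26.6 × 327.0 / (9570 + 327.0) = 26.6 × 327.0/9897 = 0.879 V.

V_out ≈ 0.879 V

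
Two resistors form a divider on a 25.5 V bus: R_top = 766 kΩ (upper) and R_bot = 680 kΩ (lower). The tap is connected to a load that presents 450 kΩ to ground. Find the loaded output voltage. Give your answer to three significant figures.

The load sits in parallel with R_bot: R_bot‖R_L = (680 × 450) / (680 + 450) = 270.8 kΩ.
V_out = 25.5 × 270.8 / (766 + 270.8) = 25.5 × 270.8/1037 = 6.66 V.

V_out ≈ 6.66 V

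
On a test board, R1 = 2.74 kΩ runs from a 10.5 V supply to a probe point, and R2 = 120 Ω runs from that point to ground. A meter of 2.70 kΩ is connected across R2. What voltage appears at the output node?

V_out ≈ 0.423 V

The load sits in parallel with R2: R2‖R_L = (120 × 2700) / (120 + 2700) = 114.9 Ω.
V_out = 10.5 × 114.9 / (2740 + 114.9) = 10.5 × 114.9/2855 = 0.423 V.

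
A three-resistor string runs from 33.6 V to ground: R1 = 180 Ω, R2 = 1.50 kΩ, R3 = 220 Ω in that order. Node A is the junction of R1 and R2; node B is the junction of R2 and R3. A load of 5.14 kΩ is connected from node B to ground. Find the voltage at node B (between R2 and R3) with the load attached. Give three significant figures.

V ≈ 3.75 V

At node B, R3 is in parallel with the load: R3‖R_L = 211.0 Ω.
Below node A the resistance is R2 + (R3‖R_L) = 1711 Ω, so V_A = 33.6 × 1711/1891 = 30.40 V.
Then V_B = V_A × (R3‖R_L)/(R2 + R3‖R_L) = 30.40 × 211.0/1711 = 3.75 V.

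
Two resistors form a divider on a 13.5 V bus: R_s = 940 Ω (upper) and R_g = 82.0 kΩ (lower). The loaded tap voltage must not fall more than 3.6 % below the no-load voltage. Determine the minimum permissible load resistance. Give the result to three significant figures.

R_L(min) ≈ 24.9 kΩ

Output resistance R_th = R_s‖R_g = (940 × 82000)/82940 = 929.3 Ω.
The fractional drop is R_th/(R_th + R_L); requiring this ≤ 0.0360 gives R_L ≥ R_th(1/0.0360 − 1) = 929.3 × 26.78 = 24.9 kΩ.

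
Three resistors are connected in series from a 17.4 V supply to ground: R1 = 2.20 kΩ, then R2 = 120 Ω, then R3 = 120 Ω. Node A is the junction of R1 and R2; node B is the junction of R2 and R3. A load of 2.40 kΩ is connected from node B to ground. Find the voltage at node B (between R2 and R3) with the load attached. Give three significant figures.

At node B, R3 is in parallel with the load: R3‖R_L = 114.3 Ω.
Below node A the resistance is R2 + (R3‖R_L) = 234.3 Ω, so V_A = 17.4 × 234.3/2434 = 1.675 V.
Then V_B = V_A × (R3‖R_L)/(R2 + R3‖R_L) = 1.675 × 114.3/234.3 = 0.817 V.

V ≈ 0.817 V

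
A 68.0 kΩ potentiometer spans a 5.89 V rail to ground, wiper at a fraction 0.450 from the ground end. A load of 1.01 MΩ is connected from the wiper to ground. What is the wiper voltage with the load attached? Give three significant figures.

The wiper splits the pot into (1−α)R = 37.40 kΩ above and αR = 30.60 kΩ below.
Lower section ‖ load = 29.70 kΩ.
V_wiper = 5.89 × 29.70/(37.40 + 29.70) = 2.61 V.

V ≈ 2.61 V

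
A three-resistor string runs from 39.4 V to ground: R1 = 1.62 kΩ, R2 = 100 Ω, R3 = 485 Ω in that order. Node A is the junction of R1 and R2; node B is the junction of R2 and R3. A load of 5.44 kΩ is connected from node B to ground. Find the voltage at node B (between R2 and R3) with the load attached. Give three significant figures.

At node B, R3 is in parallel with the load: R3‖R_L = 445.3 Ω.
Below node A the resistance is R2 + (R3‖R_L) = 545.3 Ω, so V_A = 39.4 × 545.3/2165 = 9.922 V.
Then V_B = V_A × (R3‖R_L)/(R2 + R3‖R_L) = 9.922 × 445.3/545.3 = 8.10 V.

V ≈ 8.10 V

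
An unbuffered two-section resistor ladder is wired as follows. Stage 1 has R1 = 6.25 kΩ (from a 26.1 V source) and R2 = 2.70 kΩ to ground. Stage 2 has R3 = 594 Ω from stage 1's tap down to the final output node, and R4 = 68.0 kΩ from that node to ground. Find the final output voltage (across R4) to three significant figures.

V_out ≈ 7.60 V

Stage 2 presents R3+R4 = 68590 Ω as a load on stage 1's tap.
Stage 1's lower leg becomes R2‖(R3+R4) = 2598 Ω, so V_mid = 26.1 × 2598/8848 = 7.663 V.
Stage 2 is itself unloaded: V_out = V_mid × R4/(R3+R4) = 7.663 × 68000/68590 = 7.60 V.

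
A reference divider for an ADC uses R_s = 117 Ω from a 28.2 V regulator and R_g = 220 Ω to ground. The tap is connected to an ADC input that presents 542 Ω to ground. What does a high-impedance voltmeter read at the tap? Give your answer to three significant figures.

The load sits in parallel with R_g: R_g‖R_L = (220 × 542) / (220 + 542) = 156.5 Ω.
V_out = 28.2 × 156.5 / (117 + 156.5) = 28.2 × 156.5/273.5 = 16.1 V.

V_out ≈ 16.1 V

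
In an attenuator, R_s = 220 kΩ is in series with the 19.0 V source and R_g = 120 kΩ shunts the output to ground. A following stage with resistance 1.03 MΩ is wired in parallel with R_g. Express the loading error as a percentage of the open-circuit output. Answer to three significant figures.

The divider's output (Thévenin) resistance is R_s‖R_g = 77.65 kΩ.
Fractional drop under load = R_th/(R_th + R_L) = 77.65 / (77.65 + 1030) = 0.07010.
So the output falls by 7.01 %.

7.01 %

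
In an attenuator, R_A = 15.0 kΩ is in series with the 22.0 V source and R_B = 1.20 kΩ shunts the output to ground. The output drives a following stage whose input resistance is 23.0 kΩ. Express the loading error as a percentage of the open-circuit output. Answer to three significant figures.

4.61 %

The divider's output (Thévenin) resistance is R_A‖R_B = 1.111 kΩ.
Fractional drop under load = R_th/(R_th + R_L) = 1.111 / (1.111 + 23.0) = 0.04608.
So the output falls by 4.61 %.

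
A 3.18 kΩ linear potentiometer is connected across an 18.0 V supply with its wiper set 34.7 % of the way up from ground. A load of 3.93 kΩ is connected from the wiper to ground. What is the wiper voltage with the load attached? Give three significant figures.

The wiper splits the pot into (1−α)R = 2.077 kΩ above and αR = 1.103 kΩ below.
Lower section ‖ load = 0.8616 kΩ.
V_wiper = 18.0 × 0.8616/(2.077 + 0.8616) = 5.28 V.

V ≈ 5.28 V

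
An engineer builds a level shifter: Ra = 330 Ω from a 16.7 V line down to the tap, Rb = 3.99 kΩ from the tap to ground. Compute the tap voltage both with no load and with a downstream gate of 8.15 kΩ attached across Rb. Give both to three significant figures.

Open-circuit: V = 16.7 × 3990/(330 + 3990) = 15.4 V.
With the load, Rb becomes Rb‖R_L = 2679 Ω, so V = 16.7 × 2679/3009 = 14.9 V.

Unloaded: 15.4 V; loaded: 14.9 V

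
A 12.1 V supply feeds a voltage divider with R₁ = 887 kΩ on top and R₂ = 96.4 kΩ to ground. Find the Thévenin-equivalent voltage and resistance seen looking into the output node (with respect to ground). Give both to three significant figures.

V_th = 1.19 V, R_th = 87.0 kΩ

V_th is the open-circuit tap voltage: 12.1 × 96.4/(887 + 96.4) = 1.19 V.
With the supply zeroed, R₁ and R₂ appear in parallel from the tap: R_th = R₁‖R₂ = (887 × 96.4)/983.4 = 87.0 kΩ.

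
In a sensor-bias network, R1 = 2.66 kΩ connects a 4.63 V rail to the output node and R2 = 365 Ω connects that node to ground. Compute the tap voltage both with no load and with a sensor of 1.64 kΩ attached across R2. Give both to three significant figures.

Unloaded: 0.559 V; loaded: 0.467 V

Open-circuit: V = 4.63 × 365/(2660 + 365) = 0.559 V.
With the load, R2 becomes R2‖R_L = 298.6 Ω, so V = 4.63 × 298.6/2959 = 0.467 V.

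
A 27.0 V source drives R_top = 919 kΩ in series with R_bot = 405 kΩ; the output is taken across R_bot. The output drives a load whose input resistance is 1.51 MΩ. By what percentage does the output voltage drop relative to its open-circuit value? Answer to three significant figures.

15.7 %

The divider's output (Thévenin) resistance is R_top‖R_bot = 281.1 kΩ.
Fractional drop under load = R_th/(R_th + R_L) = 281.1 / (281.1 + 1510) = 0.1569.
So the output falls by 15.7 %.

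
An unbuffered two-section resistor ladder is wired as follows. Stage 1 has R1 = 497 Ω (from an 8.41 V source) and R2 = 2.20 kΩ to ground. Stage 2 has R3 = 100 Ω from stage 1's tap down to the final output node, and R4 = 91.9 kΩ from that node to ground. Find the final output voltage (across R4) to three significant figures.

Stage 2 presents R3+R4 = 92000 Ω as a load on stage 1's tap.
Stage 1's lower leg becomes R2‖(R3+R4) = 2149 Ω, so V_mid = 8.41 × 2149/2646 = 6.830 V.
Stage 2 is itself unloaded: V_out = V_mid × R4/(R3+R4) = 6.830 × 91900/92000 = 6.82 V.

V_out ≈ 6.82 V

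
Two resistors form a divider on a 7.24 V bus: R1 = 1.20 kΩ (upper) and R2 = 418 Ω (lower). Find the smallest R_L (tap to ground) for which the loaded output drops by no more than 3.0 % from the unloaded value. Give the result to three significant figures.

R_L(min) ≈ 10.0 kΩ

Output resistance R_th = R1‖R2 = (1200 × 418)/1618 = 310.0 Ω.
The fractional drop is R_th/(R_th + R_L); requiring this ≤ 0.0300 gives R_L ≥ R_th(1/0.0300 − 1) = 310.0 × 32.33 = 10.0 kΩ.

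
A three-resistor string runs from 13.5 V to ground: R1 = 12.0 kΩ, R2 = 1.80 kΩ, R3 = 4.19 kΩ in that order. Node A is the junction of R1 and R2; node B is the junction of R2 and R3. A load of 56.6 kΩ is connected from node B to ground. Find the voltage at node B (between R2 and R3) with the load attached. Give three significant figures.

At node B, R3 is in parallel with the load: R3‖R_L = 3.901 kΩ.
Below node A the resistance is R2 + (R3‖R_L) = 5.701 kΩ, so V_A = 13.5 × 5.701/17.70 = 4.348 V.
Then V_B = V_A × (R3‖R_L)/(R2 + R3‖R_L) = 4.348 × 3.901/5.701 = 2.98 V.

V ≈ 2.98 V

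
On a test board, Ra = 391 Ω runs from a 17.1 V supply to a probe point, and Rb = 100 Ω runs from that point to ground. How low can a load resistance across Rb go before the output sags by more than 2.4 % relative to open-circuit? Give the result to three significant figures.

Output resistance R_th = Ra‖Rb = (391 × 100)/491.0 = 79.63 Ω.
The fractional drop is R_th/(R_th + R_L); requiring this ≤ 0.0240 gives R_L ≥ R_th(1/0.0240 − 1) = 79.63 × 40.67 = 3.24 kΩ.

R_L(min) ≈ 3.24 kΩ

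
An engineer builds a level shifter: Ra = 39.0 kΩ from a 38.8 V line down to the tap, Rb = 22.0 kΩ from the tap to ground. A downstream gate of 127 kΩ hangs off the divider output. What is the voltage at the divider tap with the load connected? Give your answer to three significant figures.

V_out ≈ 12.6 V

The load sits in parallel with Rb: Rb‖R_L = (22.0 × 127) / (22.0 + 127) = 18.75 kΩ.
V_out = 38.8 × 18.75 / (39.0 + 18.75) = 38.8 × 18.75/57.75 = 12.6 V.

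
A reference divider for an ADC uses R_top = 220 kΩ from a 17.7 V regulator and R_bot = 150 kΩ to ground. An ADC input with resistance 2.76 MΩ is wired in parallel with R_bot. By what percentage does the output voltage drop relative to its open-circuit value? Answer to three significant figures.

3.13 %

The divider's output (Thévenin) resistance is R_top‖R_bot = 89.19 kΩ.
Fractional drop under load = R_th/(R_th + R_L) = 89.19 / (89.19 + 2760) = 0.03130.
So the output falls by 3.13 %.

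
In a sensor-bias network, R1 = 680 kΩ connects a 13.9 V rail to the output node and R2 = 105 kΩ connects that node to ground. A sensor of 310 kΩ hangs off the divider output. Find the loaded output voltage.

The load sits in parallel with R2: R2‖R_L = (105 × 310) / (105 + 310) = 78.43 kΩ.
V_out = 13.9 × 78.43 / (680 + 78.43) = 13.9 × 78.43/758.4 = 1.44 V.

V_out ≈ 1.44 V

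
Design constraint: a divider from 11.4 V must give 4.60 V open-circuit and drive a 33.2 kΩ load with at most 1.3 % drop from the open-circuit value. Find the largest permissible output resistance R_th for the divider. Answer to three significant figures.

Loading drop = R_th/(R_th + R_L) ≤ 0.0130, so R_th ≤ R_L · ε/(1−ε) = 33.2 kΩ × 0.0130/0.9870 = 437 Ω.
(Any R1, R2 with R2/(R1+R2) = 0.404 and R1‖R2 ≤ 437 Ω will meet the spec.)

R_th ≤ 437 Ω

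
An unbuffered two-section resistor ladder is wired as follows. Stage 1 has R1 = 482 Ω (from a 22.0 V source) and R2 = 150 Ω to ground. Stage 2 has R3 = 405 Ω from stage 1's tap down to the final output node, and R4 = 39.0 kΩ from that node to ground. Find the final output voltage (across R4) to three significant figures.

Stage 2 presents R3+R4 = 39400 Ω as a load on stage 1's tap.
Stage 1's lower leg becomes R2‖(R3+R4) = 149.4 Ω, so V_mid = 22.0 × 149.4/631.4 = 5.206 V.
Stage 2 is itself unloaded: V_out = V_mid × R4/(R3+R4) = 5.206 × 39000/39400 = 5.15 V.

V_out ≈ 5.15 V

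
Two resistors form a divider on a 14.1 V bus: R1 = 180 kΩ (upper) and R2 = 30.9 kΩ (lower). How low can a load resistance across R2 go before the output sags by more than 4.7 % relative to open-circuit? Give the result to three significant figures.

Output resistance R_th = R1‖R2 = (180 × 30.9)/210.9 = 26.37 kΩ.
The fractional drop is R_th/(R_th + R_L); requiring this ≤ 0.0470 gives R_L ≥ R_th(1/0.0470 − 1) = 26.37 × 20.28 = 535 kΩ.

R_L(min) ≈ 535 kΩ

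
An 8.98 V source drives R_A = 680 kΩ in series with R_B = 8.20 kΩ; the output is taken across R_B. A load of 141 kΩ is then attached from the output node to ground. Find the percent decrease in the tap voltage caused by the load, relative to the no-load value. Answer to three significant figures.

5.43 %

The divider's output (Thévenin) resistance is R_A‖R_B = 8.102 kΩ.
Fractional drop under load = R_th/(R_th + R_L) = 8.102 / (8.102 + 141) = 0.05434.
So the output falls by 5.43 %.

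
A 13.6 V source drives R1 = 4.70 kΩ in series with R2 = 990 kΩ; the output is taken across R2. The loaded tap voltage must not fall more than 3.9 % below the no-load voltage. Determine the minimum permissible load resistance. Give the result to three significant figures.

R_L(min) ≈ 115 kΩ

Output resistance R_th = R1‖R2 = (4.70 × 990)/994.7 = 4.678 kΩ.
The fractional drop is R_th/(R_th + R_L); requiring this ≤ 0.0390 gives R_L ≥ R_th(1/0.0390 − 1) = 4.678 × 24.64 = 115 kΩ.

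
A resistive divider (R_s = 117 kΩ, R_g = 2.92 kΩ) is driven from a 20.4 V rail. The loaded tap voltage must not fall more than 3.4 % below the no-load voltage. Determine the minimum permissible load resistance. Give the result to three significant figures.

R_L(min) ≈ 80.9 kΩ

Output resistance R_th = R_s‖R_g = (117 × 2.92)/119.9 = 2.849 kΩ.
The fractional drop is R_th/(R_th + R_L); requiring this ≤ 0.0340 gives R_L ≥ R_th(1/0.0340 − 1) = 2.849 × 28.41 = 80.9 kΩ.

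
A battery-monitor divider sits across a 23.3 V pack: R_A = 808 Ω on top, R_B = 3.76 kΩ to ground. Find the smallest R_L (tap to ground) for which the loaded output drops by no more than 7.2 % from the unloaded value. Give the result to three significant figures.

Output resistance R_th = R_A‖R_B = (808 × 3760)/4568 = 665.1 Ω.
The fractional drop is R_th/(R_th + R_L); requiring this ≤ 0.0720 gives R_L ≥ R_th(1/0.0720 − 1) = 665.1 × 12.89 = 8.57 kΩ.

R_L(min) ≈ 8.57 kΩ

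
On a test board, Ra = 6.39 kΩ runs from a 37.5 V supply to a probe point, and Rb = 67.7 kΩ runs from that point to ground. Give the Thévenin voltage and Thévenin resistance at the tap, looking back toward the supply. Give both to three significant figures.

V_th = 34.3 V, R_th = 5.84 kΩ

V_th is the open-circuit tap voltage: 37.5 × 67.7/(6.39 + 67.7) = 34.3 V.
With the supply zeroed, Ra and Rb appear in parallel from the tap: R_th = Ra‖Rb = (6.39 × 67.7)/74.09 = 5.84 kΩ.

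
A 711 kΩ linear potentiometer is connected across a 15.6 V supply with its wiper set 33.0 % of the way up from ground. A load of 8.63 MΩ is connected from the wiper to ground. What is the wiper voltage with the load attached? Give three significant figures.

The wiper splits the pot into (1−α)R = 476.4 kΩ above and αR = 234.6 kΩ below.
Lower section ‖ load = 228.4 kΩ.
V_wiper = 15.6 × 228.4/(476.4 + 228.4) = 5.06 V.

V ≈ 5.06 V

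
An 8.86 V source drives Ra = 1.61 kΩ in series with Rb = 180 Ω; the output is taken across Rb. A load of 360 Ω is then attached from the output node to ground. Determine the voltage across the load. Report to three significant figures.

The load sits in parallel with Rb: Rb‖R_L = (180 × 360) / (180 + 360) = 120.0 Ω.
V_out = 8.86 × 120.0 / (1610 + 120.0) = 8.86 × 120.0/1730 = 0.615 V.
(Unloaded it would have been 0.891 V.)

V_out ≈ 0.615 V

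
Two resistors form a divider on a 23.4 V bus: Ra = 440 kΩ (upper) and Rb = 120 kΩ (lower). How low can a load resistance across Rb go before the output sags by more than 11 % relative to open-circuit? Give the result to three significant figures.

Output resistance R_th = Ra‖Rb = (440 × 120)/560.0 = 94.29 kΩ.
The fractional drop is R_th/(R_th + R_L); requiring this ≤ 0.110 gives R_L ≥ R_th(1/0.110 − 1) = 94.29 × 8.091 = 763 kΩ.

R_L(min) ≈ 763 kΩ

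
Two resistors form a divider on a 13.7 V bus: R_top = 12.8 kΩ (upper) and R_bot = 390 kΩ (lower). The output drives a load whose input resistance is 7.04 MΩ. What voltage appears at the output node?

V_out ≈ 13.2 V

The load sits in parallel with R_bot: R_bot‖R_L = (390 × 7040) / (390 + 7040) = 369.5 kΩ.
V_out = 13.7 × 369.5 / (12.8 + 369.5) = 13.7 × 369.5/382.3 = 13.2 V.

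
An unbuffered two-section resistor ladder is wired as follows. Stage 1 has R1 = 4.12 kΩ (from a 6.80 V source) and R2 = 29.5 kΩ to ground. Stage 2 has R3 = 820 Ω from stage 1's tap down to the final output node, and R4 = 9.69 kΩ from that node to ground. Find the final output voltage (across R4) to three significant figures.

Stage 2 presents R3+R4 = 10510 Ω as a load on stage 1's tap.
Stage 1's lower leg becomes R2‖(R3+R4) = 7749 Ω, so V_mid = 6.80 × 7749/11870 = 4.440 V.
Stage 2 is itself unloaded: V_out = V_mid × R4/(R3+R4) = 4.440 × 9690/10510 = 4.09 V.

V_out ≈ 4.09 V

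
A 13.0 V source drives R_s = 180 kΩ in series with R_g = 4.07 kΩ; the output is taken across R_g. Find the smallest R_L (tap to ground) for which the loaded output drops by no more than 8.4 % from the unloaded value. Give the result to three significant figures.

R_L(min) ≈ 43.4 kΩ

Output resistance R_th = R_s‖R_g = (180 × 4.07)/184.1 = 3.980 kΩ.
The fractional drop is R_th/(R_th + R_L); requiring this ≤ 0.0840 gives R_L ≥ R_th(1/0.0840 − 1) = 3.980 × 10.90 = 43.4 kΩ.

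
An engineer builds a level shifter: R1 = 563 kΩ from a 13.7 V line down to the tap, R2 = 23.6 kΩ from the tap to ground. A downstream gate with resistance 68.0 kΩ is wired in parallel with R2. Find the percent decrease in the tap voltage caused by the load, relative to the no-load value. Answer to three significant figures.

The divider's output (Thévenin) resistance is R1‖R2 = 22.65 kΩ.
Fractional drop under load = R_th/(R_th + R_L) = 22.65 / (22.65 + 68.0) = 0.2499.
So the output falls by 25.0 %.

25.0 %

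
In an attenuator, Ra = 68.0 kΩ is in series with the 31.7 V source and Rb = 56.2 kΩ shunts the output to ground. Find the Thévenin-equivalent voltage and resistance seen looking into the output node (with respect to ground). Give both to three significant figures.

V_th is the open-circuit tap voltage: 31.7 × 56.2/(68.0 + 56.2) = 14.3 V.
With the supply zeroed, Ra and Rb appear in parallel from the tap: R_th = Ra‖Rb = (68.0 × 56.2)/124.2 = 30.8 kΩ.

V_th = 14.3 V, R_th = 30.8 kΩ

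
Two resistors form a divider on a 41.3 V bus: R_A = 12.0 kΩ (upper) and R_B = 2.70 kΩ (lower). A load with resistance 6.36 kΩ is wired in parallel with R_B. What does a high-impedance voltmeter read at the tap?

The load sits in parallel with R_B: R_B‖R_L = (2.70 × 6.36) / (2.70 + 6.36) = 1.895 kΩ.
V_out = 41.3 × 1.895 / (12.0 + 1.895) = 41.3 × 1.895/13.90 = 5.63 V.
(Unloaded it would have been 7.59 V.)

V_out ≈ 5.63 V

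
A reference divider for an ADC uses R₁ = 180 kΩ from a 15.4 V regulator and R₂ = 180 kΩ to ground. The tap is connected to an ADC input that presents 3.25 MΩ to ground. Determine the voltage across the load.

The load sits in parallel with R₂: R₂‖R_L = (180 × 3250) / (180 + 3250) = 170.6 kΩ.
V_out = 15.4 × 170.6 / (180 + 170.6) = 15.4 × 170.6/350.6 = 7.49 V.

V_out ≈ 7.49 V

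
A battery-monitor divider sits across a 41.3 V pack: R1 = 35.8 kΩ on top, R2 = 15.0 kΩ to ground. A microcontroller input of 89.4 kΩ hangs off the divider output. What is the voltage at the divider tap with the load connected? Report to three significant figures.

The load sits in parallel with R2: R2‖R_L = (15.0 × 89.4) / (15.0 + 89.4) = 12.84 kΩ.
V_out = 41.3 × 12.84 / (35.8 + 12.84) = 41.3 × 12.84/48.64 = 10.9 V.

V_out ≈ 10.9 V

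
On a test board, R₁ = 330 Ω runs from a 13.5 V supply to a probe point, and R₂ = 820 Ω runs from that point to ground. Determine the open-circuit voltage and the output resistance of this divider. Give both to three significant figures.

V_th is the open-circuit tap voltage: 13.5 × 820/(330 + 820) = 9.63 V.
With the supply zeroed, R₁ and R₂ appear in parallel from the tap: R_th = R₁‖R₂ = (330 × 820)/1150 = 235 Ω.

V_th = 9.63 V, R_th = 235 Ω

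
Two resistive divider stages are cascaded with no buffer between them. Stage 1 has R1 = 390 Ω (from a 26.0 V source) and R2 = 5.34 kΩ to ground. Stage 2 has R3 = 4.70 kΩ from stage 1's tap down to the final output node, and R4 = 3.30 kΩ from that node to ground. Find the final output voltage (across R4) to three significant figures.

V_out ≈ 9.56 V

Stage 2 presents R3+R4 = 8000 Ω as a load on stage 1's tap.
Stage 1's lower leg becomes R2‖(R3+R4) = 3202 Ω, so V_mid = 26.0 × 3202/3592 = 23.18 V.
Stage 2 is itself unloaded: V_out = V_mid × R4/(R3+R4) = 23.18 × 3300/8000 = 9.56 V.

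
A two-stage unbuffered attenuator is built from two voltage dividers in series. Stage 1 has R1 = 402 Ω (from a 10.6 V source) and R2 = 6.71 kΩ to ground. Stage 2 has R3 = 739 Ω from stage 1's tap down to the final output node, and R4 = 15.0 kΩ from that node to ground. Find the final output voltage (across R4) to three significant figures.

Stage 2 presents R3+R4 = 15740 Ω as a load on stage 1's tap.
Stage 1's lower leg becomes R2‖(R3+R4) = 4704 Ω, so V_mid = 10.6 × 4704/5106 = 9.766 V.
Stage 2 is itself unloaded: V_out = V_mid × R4/(R3+R4) = 9.766 × 15000/15740 = 9.31 V.

V_out ≈ 9.31 V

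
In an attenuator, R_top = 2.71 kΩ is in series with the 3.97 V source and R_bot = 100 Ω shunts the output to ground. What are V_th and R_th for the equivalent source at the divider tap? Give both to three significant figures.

V_th = 0.141 V, R_th = 96.4 Ω

V_th is the open-circuit tap voltage: 3.97 × 100/(2710 + 100) = 0.141 V.
With the supply zeroed, R_top and R_bot appear in parallel from the tap: R_th = R_top‖R_bot = (2710 × 100)/2810 = 96.4 Ω.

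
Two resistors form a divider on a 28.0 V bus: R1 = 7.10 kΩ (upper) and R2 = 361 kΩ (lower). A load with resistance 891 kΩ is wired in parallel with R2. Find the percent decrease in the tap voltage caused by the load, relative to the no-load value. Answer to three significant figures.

The divider's output (Thévenin) resistance is R1‖R2 = 6.963 kΩ.
Fractional drop under load = R_th/(R_th + R_L) = 6.963 / (6.963 + 891) = 0.007754.
So the output falls by 0.775 %.

0.775 %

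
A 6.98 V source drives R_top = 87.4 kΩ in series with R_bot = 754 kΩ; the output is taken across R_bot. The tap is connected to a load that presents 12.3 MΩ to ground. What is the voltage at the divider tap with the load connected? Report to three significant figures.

The load sits in parallel with R_bot: R_bot‖R_L = (754 × 12300) / (754 + 12300) = 710.4 kΩ.
V_out = 6.98 × 710.4 / (87.4 + 710.4) = 6.98 × 710.4/797.8 = 6.22 V.
(Unloaded it would have been 6.25 V.)

V_out ≈ 6.22 V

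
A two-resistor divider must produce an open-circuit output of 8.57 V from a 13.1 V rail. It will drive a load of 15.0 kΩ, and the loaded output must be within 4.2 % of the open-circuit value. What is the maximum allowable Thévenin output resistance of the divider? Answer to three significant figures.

Loading drop = R_th/(R_th + R_L) ≤ 0.0420, so R_th ≤ R_L · ε/(1−ε) = 15.0 kΩ × 0.0420/0.9580 = 658 Ω.
(Any R1, R2 with R2/(R1+R2) = 0.654 and R1‖R2 ≤ 658 Ω will meet the spec.)

R_th ≤ 658 Ω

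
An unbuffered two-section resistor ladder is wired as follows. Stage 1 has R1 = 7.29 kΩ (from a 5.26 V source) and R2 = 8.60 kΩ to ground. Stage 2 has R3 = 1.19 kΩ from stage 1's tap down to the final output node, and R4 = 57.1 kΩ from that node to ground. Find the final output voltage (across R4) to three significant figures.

V_out ≈ 2.61 V

Stage 2 presents R3+R4 = 58.29 kΩ as a load on stage 1's tap.
Stage 1's lower leg becomes R2‖(R3+R4) = 7.494 kΩ, so V_mid = 5.26 × 7.494/14.78 = 2.666 V.
Stage 2 is itself unloaded: V_out = V_mid × R4/(R3+R4) = 2.666 × 57.1/58.29 = 2.61 V.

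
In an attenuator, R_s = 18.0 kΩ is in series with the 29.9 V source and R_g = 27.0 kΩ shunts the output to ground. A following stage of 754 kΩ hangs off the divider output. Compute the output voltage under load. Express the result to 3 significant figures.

The load sits in parallel with R_g: R_g‖R_L = (27.0 × 754) / (27.0 + 754) = 26.07 kΩ.
V_out = 29.9 × 26.07 / (18.0 + 26.07) = 29.9 × 26.07/44.07 = 17.7 V.

V_out ≈ 17.7 V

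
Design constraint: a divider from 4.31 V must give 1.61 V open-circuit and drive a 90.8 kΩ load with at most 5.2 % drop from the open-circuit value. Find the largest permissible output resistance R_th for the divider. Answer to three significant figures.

Loading drop = R_th/(R_th + R_L) ≤ 0.0520, so R_th ≤ R_L · ε/(1−ε) = 90.8 kΩ × 0.0520/0.9480 = 4.98 kΩ.

R_th ≤ 4.98 kΩ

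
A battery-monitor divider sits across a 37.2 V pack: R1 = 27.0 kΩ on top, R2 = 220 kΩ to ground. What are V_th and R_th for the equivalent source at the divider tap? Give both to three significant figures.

V_th = 33.1 V, R_th = 24.0 kΩ

V_th is the open-circuit tap voltage: 37.2 × 220/(27.0 + 220) = 33.1 V.
With the supply zeroed, R1 and R2 appear in parallel from the tap: R_th = R1‖R2 = (27.0 × 220)/247.0 = 24.0 kΩ.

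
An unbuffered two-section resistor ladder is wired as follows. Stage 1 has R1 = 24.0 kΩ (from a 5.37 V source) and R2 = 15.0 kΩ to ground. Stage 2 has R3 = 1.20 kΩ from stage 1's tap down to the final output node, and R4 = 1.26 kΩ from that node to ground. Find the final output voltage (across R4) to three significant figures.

Stage 2 presents R3+R4 = 2.460 kΩ as a load on stage 1's tap.
Stage 1's lower leg becomes R2‖(R3+R4) = 2.113 kΩ, so V_mid = 5.37 × 2.113/26.11 = 0.4346 V.
Stage 2 is itself unloaded: V_out = V_mid × R4/(R3+R4) = 0.4346 × 1.26/2.460 = 0.223 V.

V_out ≈ 0.223 V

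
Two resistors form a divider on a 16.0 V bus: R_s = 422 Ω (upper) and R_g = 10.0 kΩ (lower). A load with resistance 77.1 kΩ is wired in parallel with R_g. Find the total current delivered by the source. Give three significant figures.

R_g‖R_L = 8852 Ω, so the source sees R_s + R_g‖R_L = 9274 Ω.
I = 16.0 V / 9274 Ω = 1.73 mA.

I ≈ 1.73 mA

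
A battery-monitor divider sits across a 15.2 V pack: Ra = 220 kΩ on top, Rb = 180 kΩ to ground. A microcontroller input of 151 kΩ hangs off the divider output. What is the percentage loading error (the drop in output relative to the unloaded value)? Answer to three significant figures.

39.6 %

Unloaded V = 15.2 × 180/400.0 = 6.840 V.
Loaded: Rb‖R_L = 82.11 kΩ, giving V = 15.2 × 82.11/302.1 = 4.131 V.
Drop = (6.840 − 4.131) / 6.840 = 39.6 %.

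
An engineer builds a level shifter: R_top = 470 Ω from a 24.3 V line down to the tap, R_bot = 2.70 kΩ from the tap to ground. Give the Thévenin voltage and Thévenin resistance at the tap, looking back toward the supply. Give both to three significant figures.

V_th is the open-circuit tap voltage: 24.3 × 2700/(470 + 2700) = 20.7 V.
With the supply zeroed, R_top and R_bot appear in parallel from the tap: R_th = R_top‖R_bot = (470 × 2700)/3170 = 400 Ω.

V_th = 20.7 V, R_th = 400 Ω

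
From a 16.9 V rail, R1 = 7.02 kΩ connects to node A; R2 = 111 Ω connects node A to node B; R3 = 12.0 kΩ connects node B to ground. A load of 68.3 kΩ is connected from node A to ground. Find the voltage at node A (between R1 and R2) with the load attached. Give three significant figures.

Below node A the series string R2+R3 = 12110 Ω sits in parallel with the 68300 Ω load: 10290 Ω.
V_A = 16.9 × 10290/(7020 + 10290) = 10.0 V.

V ≈ 10.0 V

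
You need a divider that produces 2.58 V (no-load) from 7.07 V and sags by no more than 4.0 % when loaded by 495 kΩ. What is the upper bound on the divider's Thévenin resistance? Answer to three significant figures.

R_th ≤ 20.6 kΩ

Loading drop = R_th/(R_th + R_L) ≤ 0.0400, so R_th ≤ R_L · ε/(1−ε) = 495 kΩ × 0.0400/0.9600 = 20.6 kΩ.
(Any R1, R2 with R2/(R1+R2) = 0.365 and R1‖R2 ≤ 20.6 kΩ will meet the spec.)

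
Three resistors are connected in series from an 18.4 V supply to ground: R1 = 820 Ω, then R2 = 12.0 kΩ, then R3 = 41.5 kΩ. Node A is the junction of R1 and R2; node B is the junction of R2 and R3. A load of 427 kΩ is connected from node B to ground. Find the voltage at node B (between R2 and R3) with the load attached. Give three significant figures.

V ≈ 13.7 V

At node B, R3 is in parallel with the load: R3‖R_L = 37820 Ω.
Below node A the resistance is R2 + (R3‖R_L) = 49820 Ω, so V_A = 18.4 × 49820/50640 = 18.10 V.
Then V_B = V_A × (R3‖R_L)/(R2 + R3‖R_L) = 18.10 × 37820/49820 = 13.7 V.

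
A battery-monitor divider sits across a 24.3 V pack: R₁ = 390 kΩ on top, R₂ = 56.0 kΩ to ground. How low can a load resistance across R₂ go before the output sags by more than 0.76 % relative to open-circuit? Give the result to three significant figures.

R_L(min) ≈ 6.39 MΩ

Output resistance R_th = R₁‖R₂ = (390 × 56.0)/446.0 = 48.97 kΩ.
The fractional drop is R_th/(R_th + R_L); requiring this ≤ 0.00760 gives R_L ≥ R_th(1/0.00760 − 1) = 48.97 × 130.6 = 6.39 MΩ.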